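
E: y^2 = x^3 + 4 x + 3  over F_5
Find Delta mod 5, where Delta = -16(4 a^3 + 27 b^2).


4 a^3 + 27 b^2 = 4*4^3 + 27*3^2 = 256 + 243 = 499
Delta = -16 * (499) = -7984
Delta mod 5 = 1

Delta = 1 (mod 5)


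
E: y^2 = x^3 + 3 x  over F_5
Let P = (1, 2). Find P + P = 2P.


Doubling: s = (3 x1^2 + a) / (2 y1)
s = (3*1^2 + 3) / (2*2) mod 5 = 4
x3 = s^2 - 2 x1 mod 5 = 4^2 - 2*1 = 4
y3 = s (x1 - x3) - y1 mod 5 = 4 * (1 - 4) - 2 = 1

2P = (4, 1)


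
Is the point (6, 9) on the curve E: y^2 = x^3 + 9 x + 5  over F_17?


Check whether y^2 = x^3 + 9 x + 5 (mod 17) for (x, y) = (6, 9).
LHS: y^2 = 9^2 mod 17 = 13
RHS: x^3 + 9 x + 5 = 6^3 + 9*6 + 5 mod 17 = 3
LHS != RHS

No, not on the curve


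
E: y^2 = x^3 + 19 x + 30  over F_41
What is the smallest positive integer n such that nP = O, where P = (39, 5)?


Compute successive multiples of P until we hit O:
  1P = (39, 5)
  2P = (5, 2)
  3P = (34, 28)
  4P = (40, 16)
  5P = (1, 3)
  6P = (6, 14)
  7P = (12, 10)
  8P = (10, 20)
  ... (continuing to 34P)
  34P = O

ord(P) = 34


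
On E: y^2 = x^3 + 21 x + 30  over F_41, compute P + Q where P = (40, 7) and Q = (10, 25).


P != Q, so use the chord formula.
s = (y2 - y1) / (x2 - x1) = (18) / (11) mod 41 = 24
x3 = s^2 - x1 - x2 mod 41 = 24^2 - 40 - 10 = 34
y3 = s (x1 - x3) - y1 mod 41 = 24 * (40 - 34) - 7 = 14

P + Q = (34, 14)


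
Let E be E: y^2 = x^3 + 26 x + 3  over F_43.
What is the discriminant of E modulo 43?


4 a^3 + 27 b^2 = 4*26^3 + 27*3^2 = 70304 + 243 = 70547
Delta = -16 * (70547) = -1128752
Delta mod 43 = 41

Delta = 41 (mod 43)


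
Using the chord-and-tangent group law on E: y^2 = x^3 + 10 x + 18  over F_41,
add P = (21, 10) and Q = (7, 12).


P != Q, so use the chord formula.
s = (y2 - y1) / (x2 - x1) = (2) / (27) mod 41 = 35
x3 = s^2 - x1 - x2 mod 41 = 35^2 - 21 - 7 = 8
y3 = s (x1 - x3) - y1 mod 41 = 35 * (21 - 8) - 10 = 35

P + Q = (8, 35)


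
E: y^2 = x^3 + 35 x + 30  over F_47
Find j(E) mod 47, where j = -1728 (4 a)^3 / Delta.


Delta = -16(4 a^3 + 27 b^2) mod 47 = 32
-1728 * (4 a)^3 = -1728 * (4*35)^3 mod 47 = 36
j = 36 * 32^(-1) mod 47 = 7

j = 7 (mod 47)


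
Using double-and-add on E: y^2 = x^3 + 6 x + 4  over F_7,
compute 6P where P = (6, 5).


k = 6 = 110_2 (binary, LSB first: 011)
Double-and-add from P = (6, 5):
  bit 0 = 0: acc unchanged = O
  bit 1 = 1: acc = O + (4, 1) = (4, 1)
  bit 2 = 1: acc = (4, 1) + (0, 2) = (0, 5)

6P = (0, 5)


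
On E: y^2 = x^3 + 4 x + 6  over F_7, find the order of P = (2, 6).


Compute successive multiples of P until we hit O:
  1P = (2, 6)
  2P = (4, 3)
  3P = (5, 2)
  4P = (1, 2)
  5P = (6, 6)
  6P = (6, 1)
  7P = (1, 5)
  8P = (5, 5)
  ... (continuing to 11P)
  11P = O

ord(P) = 11


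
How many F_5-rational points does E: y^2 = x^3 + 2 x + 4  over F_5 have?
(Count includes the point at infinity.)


For each x in F_5, count y with y^2 = x^3 + 2 x + 4 mod 5:
  x = 0: RHS = 4, y in [2, 3]  -> 2 point(s)
  x = 2: RHS = 1, y in [1, 4]  -> 2 point(s)
  x = 4: RHS = 1, y in [1, 4]  -> 2 point(s)
Affine points: 6. Add the point at infinity: total = 7.

#E(F_5) = 7


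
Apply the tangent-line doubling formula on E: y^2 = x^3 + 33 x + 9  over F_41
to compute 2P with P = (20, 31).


Doubling: s = (3 x1^2 + a) / (2 y1)
s = (3*20^2 + 33) / (2*31) mod 41 = 6
x3 = s^2 - 2 x1 mod 41 = 6^2 - 2*20 = 37
y3 = s (x1 - x3) - y1 mod 41 = 6 * (20 - 37) - 31 = 31

2P = (37, 31)


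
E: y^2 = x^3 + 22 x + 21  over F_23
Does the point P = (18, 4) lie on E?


Check whether y^2 = x^3 + 22 x + 21 (mod 23) for (x, y) = (18, 4).
LHS: y^2 = 4^2 mod 23 = 16
RHS: x^3 + 22 x + 21 = 18^3 + 22*18 + 21 mod 23 = 16
LHS = RHS

Yes, on the curve


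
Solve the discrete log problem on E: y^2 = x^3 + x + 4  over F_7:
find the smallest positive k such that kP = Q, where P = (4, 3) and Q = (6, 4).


Enumerate multiples of P until we hit Q = (6, 4):
  1P = (4, 3)
  2P = (6, 4)
Match found at i = 2.

k = 2


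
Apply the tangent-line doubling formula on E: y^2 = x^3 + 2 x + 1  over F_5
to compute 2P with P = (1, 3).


Doubling: s = (3 x1^2 + a) / (2 y1)
s = (3*1^2 + 2) / (2*3) mod 5 = 0
x3 = s^2 - 2 x1 mod 5 = 0^2 - 2*1 = 3
y3 = s (x1 - x3) - y1 mod 5 = 0 * (1 - 3) - 3 = 2

2P = (3, 2)


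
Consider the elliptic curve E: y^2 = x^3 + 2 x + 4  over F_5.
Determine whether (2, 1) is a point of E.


Check whether y^2 = x^3 + 2 x + 4 (mod 5) for (x, y) = (2, 1).
LHS: y^2 = 1^2 mod 5 = 1
RHS: x^3 + 2 x + 4 = 2^3 + 2*2 + 4 mod 5 = 1
LHS = RHS

Yes, on the curve


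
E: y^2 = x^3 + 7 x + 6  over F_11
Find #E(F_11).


For each x in F_11, count y with y^2 = x^3 + 7 x + 6 mod 11:
  x = 1: RHS = 3, y in [5, 6]  -> 2 point(s)
  x = 5: RHS = 1, y in [1, 10]  -> 2 point(s)
  x = 6: RHS = 0, y in [0]  -> 1 point(s)
  x = 10: RHS = 9, y in [3, 8]  -> 2 point(s)
Affine points: 7. Add the point at infinity: total = 8.

#E(F_11) = 8


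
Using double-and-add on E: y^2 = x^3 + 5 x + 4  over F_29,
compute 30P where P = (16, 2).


k = 30 = 11110_2 (binary, LSB first: 01111)
Double-and-add from P = (16, 2):
  bit 0 = 0: acc unchanged = O
  bit 1 = 1: acc = O + (25, 6) = (25, 6)
  bit 2 = 1: acc = (25, 6) + (12, 20) = (5, 26)
  bit 3 = 1: acc = (5, 26) + (0, 27) = (2, 14)
  bit 4 = 1: acc = (2, 14) + (7, 18) = (16, 27)

30P = (16, 27)


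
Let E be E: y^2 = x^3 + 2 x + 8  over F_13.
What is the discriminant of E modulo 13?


4 a^3 + 27 b^2 = 4*2^3 + 27*8^2 = 32 + 1728 = 1760
Delta = -16 * (1760) = -28160
Delta mod 13 = 11

Delta = 11 (mod 13)


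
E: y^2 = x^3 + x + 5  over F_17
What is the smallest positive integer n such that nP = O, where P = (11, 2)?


Compute successive multiples of P until we hit O:
  1P = (11, 2)
  2P = (14, 14)
  3P = (8, 10)
  4P = (7, 10)
  5P = (3, 16)
  6P = (5, 13)
  7P = (2, 7)
  8P = (2, 10)
  ... (continuing to 15P)
  15P = O

ord(P) = 15


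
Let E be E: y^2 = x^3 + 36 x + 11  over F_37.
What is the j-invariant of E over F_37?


Delta = -16(4 a^3 + 27 b^2) mod 37 = 36
-1728 * (4 a)^3 = -1728 * (4*36)^3 mod 37 = 36
j = 36 * 36^(-1) mod 37 = 1

j = 1 (mod 37)


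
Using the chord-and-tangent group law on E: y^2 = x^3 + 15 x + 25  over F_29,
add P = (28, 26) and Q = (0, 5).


P != Q, so use the chord formula.
s = (y2 - y1) / (x2 - x1) = (8) / (1) mod 29 = 8
x3 = s^2 - x1 - x2 mod 29 = 8^2 - 28 - 0 = 7
y3 = s (x1 - x3) - y1 mod 29 = 8 * (28 - 7) - 26 = 26

P + Q = (7, 26)


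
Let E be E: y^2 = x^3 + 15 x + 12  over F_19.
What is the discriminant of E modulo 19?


4 a^3 + 27 b^2 = 4*15^3 + 27*12^2 = 13500 + 3888 = 17388
Delta = -16 * (17388) = -278208
Delta mod 19 = 9

Delta = 9 (mod 19)


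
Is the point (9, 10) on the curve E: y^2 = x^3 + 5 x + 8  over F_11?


Check whether y^2 = x^3 + 5 x + 8 (mod 11) for (x, y) = (9, 10).
LHS: y^2 = 10^2 mod 11 = 1
RHS: x^3 + 5 x + 8 = 9^3 + 5*9 + 8 mod 11 = 1
LHS = RHS

Yes, on the curve


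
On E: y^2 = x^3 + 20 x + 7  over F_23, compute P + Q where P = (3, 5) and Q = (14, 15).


P != Q, so use the chord formula.
s = (y2 - y1) / (x2 - x1) = (10) / (11) mod 23 = 3
x3 = s^2 - x1 - x2 mod 23 = 3^2 - 3 - 14 = 15
y3 = s (x1 - x3) - y1 mod 23 = 3 * (3 - 15) - 5 = 5

P + Q = (15, 5)


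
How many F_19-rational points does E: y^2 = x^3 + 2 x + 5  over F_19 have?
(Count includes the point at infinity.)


For each x in F_19, count y with y^2 = x^3 + 2 x + 5 mod 19:
  x = 0: RHS = 5, y in [9, 10]  -> 2 point(s)
  x = 2: RHS = 17, y in [6, 13]  -> 2 point(s)
  x = 3: RHS = 0, y in [0]  -> 1 point(s)
  x = 4: RHS = 1, y in [1, 18]  -> 2 point(s)
  x = 5: RHS = 7, y in [8, 11]  -> 2 point(s)
  x = 6: RHS = 5, y in [9, 10]  -> 2 point(s)
  x = 7: RHS = 1, y in [1, 18]  -> 2 point(s)
  x = 8: RHS = 1, y in [1, 18]  -> 2 point(s)
  x = 9: RHS = 11, y in [7, 12]  -> 2 point(s)
  x = 11: RHS = 9, y in [3, 16]  -> 2 point(s)
  x = 12: RHS = 9, y in [3, 16]  -> 2 point(s)
  x = 13: RHS = 5, y in [9, 10]  -> 2 point(s)
  x = 15: RHS = 9, y in [3, 16]  -> 2 point(s)
Affine points: 25. Add the point at infinity: total = 26.

#E(F_19) = 26


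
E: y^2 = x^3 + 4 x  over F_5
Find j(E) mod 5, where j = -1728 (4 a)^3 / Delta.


Delta = -16(4 a^3 + 27 b^2) mod 5 = 4
-1728 * (4 a)^3 = -1728 * (4*4)^3 mod 5 = 2
j = 2 * 4^(-1) mod 5 = 3

j = 3 (mod 5)


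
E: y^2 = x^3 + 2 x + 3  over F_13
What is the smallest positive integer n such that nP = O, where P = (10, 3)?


Compute successive multiples of P until we hit O:
  1P = (10, 3)
  2P = (3, 7)
  3P = (12, 0)
  4P = (3, 6)
  5P = (10, 10)
  6P = O

ord(P) = 6


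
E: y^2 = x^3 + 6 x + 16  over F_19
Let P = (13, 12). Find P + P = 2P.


Doubling: s = (3 x1^2 + a) / (2 y1)
s = (3*13^2 + 6) / (2*12) mod 19 = 0
x3 = s^2 - 2 x1 mod 19 = 0^2 - 2*13 = 12
y3 = s (x1 - x3) - y1 mod 19 = 0 * (13 - 12) - 12 = 7

2P = (12, 7)


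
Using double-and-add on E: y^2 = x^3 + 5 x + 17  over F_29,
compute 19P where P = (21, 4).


k = 19 = 10011_2 (binary, LSB first: 11001)
Double-and-add from P = (21, 4):
  bit 0 = 1: acc = O + (21, 4) = (21, 4)
  bit 1 = 1: acc = (21, 4) + (22, 4) = (15, 25)
  bit 2 = 0: acc unchanged = (15, 25)
  bit 3 = 0: acc unchanged = (15, 25)
  bit 4 = 1: acc = (15, 25) + (12, 6) = (26, 2)

19P = (26, 2)


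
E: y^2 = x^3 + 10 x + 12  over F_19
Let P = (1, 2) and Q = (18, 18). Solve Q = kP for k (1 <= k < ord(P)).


Enumerate multiples of P until we hit Q = (18, 18):
  1P = (1, 2)
  2P = (5, 4)
  3P = (18, 18)
Match found at i = 3.

k = 3


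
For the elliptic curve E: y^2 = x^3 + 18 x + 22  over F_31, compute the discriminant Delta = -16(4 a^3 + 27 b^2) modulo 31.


4 a^3 + 27 b^2 = 4*18^3 + 27*22^2 = 23328 + 13068 = 36396
Delta = -16 * (36396) = -582336
Delta mod 31 = 30

Delta = 30 (mod 31)


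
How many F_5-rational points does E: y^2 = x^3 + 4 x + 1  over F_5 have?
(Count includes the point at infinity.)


For each x in F_5, count y with y^2 = x^3 + 4 x + 1 mod 5:
  x = 0: RHS = 1, y in [1, 4]  -> 2 point(s)
  x = 1: RHS = 1, y in [1, 4]  -> 2 point(s)
  x = 3: RHS = 0, y in [0]  -> 1 point(s)
  x = 4: RHS = 1, y in [1, 4]  -> 2 point(s)
Affine points: 7. Add the point at infinity: total = 8.

#E(F_5) = 8


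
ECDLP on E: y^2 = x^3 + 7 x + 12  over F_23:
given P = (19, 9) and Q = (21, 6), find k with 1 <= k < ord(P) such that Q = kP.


Enumerate multiples of P until we hit Q = (21, 6):
  1P = (19, 9)
  2P = (14, 5)
  3P = (21, 17)
  4P = (22, 2)
  5P = (13, 0)
  6P = (22, 21)
  7P = (21, 6)
Match found at i = 7.

k = 7


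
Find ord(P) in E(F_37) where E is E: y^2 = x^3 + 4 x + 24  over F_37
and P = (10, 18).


Compute successive multiples of P until we hit O:
  1P = (10, 18)
  2P = (7, 32)
  3P = (13, 33)
  4P = (2, 22)
  5P = (16, 22)
  6P = (32, 29)
  7P = (23, 31)
  8P = (5, 24)
  ... (continuing to 37P)
  37P = O

ord(P) = 37


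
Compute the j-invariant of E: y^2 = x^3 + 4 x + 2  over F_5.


Delta = -16(4 a^3 + 27 b^2) mod 5 = 1
-1728 * (4 a)^3 = -1728 * (4*4)^3 mod 5 = 2
j = 2 * 1^(-1) mod 5 = 2

j = 2 (mod 5)


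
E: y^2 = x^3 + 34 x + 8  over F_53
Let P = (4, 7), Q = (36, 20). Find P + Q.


P != Q, so use the chord formula.
s = (y2 - y1) / (x2 - x1) = (13) / (32) mod 53 = 12
x3 = s^2 - x1 - x2 mod 53 = 12^2 - 4 - 36 = 51
y3 = s (x1 - x3) - y1 mod 53 = 12 * (4 - 51) - 7 = 12

P + Q = (51, 12)


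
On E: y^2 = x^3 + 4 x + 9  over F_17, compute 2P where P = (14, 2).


Doubling: s = (3 x1^2 + a) / (2 y1)
s = (3*14^2 + 4) / (2*2) mod 17 = 12
x3 = s^2 - 2 x1 mod 17 = 12^2 - 2*14 = 14
y3 = s (x1 - x3) - y1 mod 17 = 12 * (14 - 14) - 2 = 15

2P = (14, 15)


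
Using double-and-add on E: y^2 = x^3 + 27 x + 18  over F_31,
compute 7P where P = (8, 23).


k = 7 = 111_2 (binary, LSB first: 111)
Double-and-add from P = (8, 23):
  bit 0 = 1: acc = O + (8, 23) = (8, 23)
  bit 1 = 1: acc = (8, 23) + (0, 7) = (27, 1)
  bit 2 = 1: acc = (27, 1) + (14, 28) = (0, 24)

7P = (0, 24)


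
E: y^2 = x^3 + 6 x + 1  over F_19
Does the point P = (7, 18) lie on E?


Check whether y^2 = x^3 + 6 x + 1 (mod 19) for (x, y) = (7, 18).
LHS: y^2 = 18^2 mod 19 = 1
RHS: x^3 + 6 x + 1 = 7^3 + 6*7 + 1 mod 19 = 6
LHS != RHS

No, not on the curve


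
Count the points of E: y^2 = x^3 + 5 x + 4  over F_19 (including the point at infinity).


For each x in F_19, count y with y^2 = x^3 + 5 x + 4 mod 19:
  x = 0: RHS = 4, y in [2, 17]  -> 2 point(s)
  x = 8: RHS = 5, y in [9, 10]  -> 2 point(s)
  x = 10: RHS = 9, y in [3, 16]  -> 2 point(s)
  x = 12: RHS = 6, y in [5, 14]  -> 2 point(s)
  x = 13: RHS = 5, y in [9, 10]  -> 2 point(s)
  x = 14: RHS = 6, y in [5, 14]  -> 2 point(s)
  x = 16: RHS = 0, y in [0]  -> 1 point(s)
  x = 17: RHS = 5, y in [9, 10]  -> 2 point(s)
  x = 18: RHS = 17, y in [6, 13]  -> 2 point(s)
Affine points: 17. Add the point at infinity: total = 18.

#E(F_19) = 18


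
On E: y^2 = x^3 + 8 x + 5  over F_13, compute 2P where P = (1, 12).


Doubling: s = (3 x1^2 + a) / (2 y1)
s = (3*1^2 + 8) / (2*12) mod 13 = 1
x3 = s^2 - 2 x1 mod 13 = 1^2 - 2*1 = 12
y3 = s (x1 - x3) - y1 mod 13 = 1 * (1 - 12) - 12 = 3

2P = (12, 3)


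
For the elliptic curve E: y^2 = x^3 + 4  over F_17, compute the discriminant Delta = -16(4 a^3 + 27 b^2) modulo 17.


4 a^3 + 27 b^2 = 4*0^3 + 27*4^2 = 0 + 432 = 432
Delta = -16 * (432) = -6912
Delta mod 17 = 7

Delta = 7 (mod 17)


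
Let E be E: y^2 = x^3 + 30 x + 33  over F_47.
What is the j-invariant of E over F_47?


Delta = -16(4 a^3 + 27 b^2) mod 47 = 24
-1728 * (4 a)^3 = -1728 * (4*30)^3 mod 47 = 25
j = 25 * 24^(-1) mod 47 = 3

j = 3 (mod 47)


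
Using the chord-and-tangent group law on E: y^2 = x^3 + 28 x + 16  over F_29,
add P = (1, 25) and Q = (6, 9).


P != Q, so use the chord formula.
s = (y2 - y1) / (x2 - x1) = (13) / (5) mod 29 = 20
x3 = s^2 - x1 - x2 mod 29 = 20^2 - 1 - 6 = 16
y3 = s (x1 - x3) - y1 mod 29 = 20 * (1 - 16) - 25 = 23

P + Q = (16, 23)


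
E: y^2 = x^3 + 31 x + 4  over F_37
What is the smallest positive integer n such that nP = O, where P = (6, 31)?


Compute successive multiples of P until we hit O:
  1P = (6, 31)
  2P = (14, 0)
  3P = (6, 6)
  4P = O

ord(P) = 4


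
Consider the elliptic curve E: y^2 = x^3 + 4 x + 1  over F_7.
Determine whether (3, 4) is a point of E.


Check whether y^2 = x^3 + 4 x + 1 (mod 7) for (x, y) = (3, 4).
LHS: y^2 = 4^2 mod 7 = 2
RHS: x^3 + 4 x + 1 = 3^3 + 4*3 + 1 mod 7 = 5
LHS != RHS

No, not on the curve


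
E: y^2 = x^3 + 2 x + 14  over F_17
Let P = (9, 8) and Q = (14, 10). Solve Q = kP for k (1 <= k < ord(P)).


Enumerate multiples of P until we hit Q = (14, 10):
  1P = (9, 8)
  2P = (14, 10)
Match found at i = 2.

k = 2


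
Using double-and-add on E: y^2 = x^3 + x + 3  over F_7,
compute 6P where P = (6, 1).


k = 6 = 110_2 (binary, LSB first: 011)
Double-and-add from P = (6, 1):
  bit 0 = 0: acc unchanged = O
  bit 1 = 1: acc = O + (6, 6) = (6, 6)
  bit 2 = 1: acc = (6, 6) + (6, 1) = O

6P = O


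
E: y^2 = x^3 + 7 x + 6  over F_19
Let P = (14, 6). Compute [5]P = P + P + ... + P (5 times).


k = 5 = 101_2 (binary, LSB first: 101)
Double-and-add from P = (14, 6):
  bit 0 = 1: acc = O + (14, 6) = (14, 6)
  bit 1 = 0: acc unchanged = (14, 6)
  bit 2 = 1: acc = (14, 6) + (6, 13) = (6, 6)

5P = (6, 6)


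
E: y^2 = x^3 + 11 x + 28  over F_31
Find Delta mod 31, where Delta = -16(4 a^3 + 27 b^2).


4 a^3 + 27 b^2 = 4*11^3 + 27*28^2 = 5324 + 21168 = 26492
Delta = -16 * (26492) = -423872
Delta mod 31 = 22

Delta = 22 (mod 31)


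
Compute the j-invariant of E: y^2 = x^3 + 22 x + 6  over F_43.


Delta = -16(4 a^3 + 27 b^2) mod 43 = 6
-1728 * (4 a)^3 = -1728 * (4*22)^3 mod 43 = 22
j = 22 * 6^(-1) mod 43 = 18

j = 18 (mod 43)


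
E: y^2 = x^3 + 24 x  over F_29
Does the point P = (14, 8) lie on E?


Check whether y^2 = x^3 + 24 x + 0 (mod 29) for (x, y) = (14, 8).
LHS: y^2 = 8^2 mod 29 = 6
RHS: x^3 + 24 x + 0 = 14^3 + 24*14 + 0 mod 29 = 6
LHS = RHS

Yes, on the curve


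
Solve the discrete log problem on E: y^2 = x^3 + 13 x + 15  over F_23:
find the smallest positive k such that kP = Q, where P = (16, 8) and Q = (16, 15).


Enumerate multiples of P until we hit Q = (16, 15):
  1P = (16, 8)
  2P = (22, 1)
  3P = (10, 8)
  4P = (20, 15)
  5P = (3, 9)
  6P = (7, 9)
  7P = (2, 16)
  8P = (18, 3)
  9P = (1, 12)
  10P = (12, 17)
  11P = (13, 14)
  12P = (21, 2)
  13P = (4, 19)
  14P = (4, 4)
  15P = (21, 21)
  16P = (13, 9)
  17P = (12, 6)
  18P = (1, 11)
  19P = (18, 20)
  20P = (2, 7)
  21P = (7, 14)
  22P = (3, 14)
  23P = (20, 8)
  24P = (10, 15)
  25P = (22, 22)
  26P = (16, 15)
Match found at i = 26.

k = 26


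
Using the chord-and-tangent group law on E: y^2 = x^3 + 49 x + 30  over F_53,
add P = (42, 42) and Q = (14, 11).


P != Q, so use the chord formula.
s = (y2 - y1) / (x2 - x1) = (22) / (25) mod 53 = 3
x3 = s^2 - x1 - x2 mod 53 = 3^2 - 42 - 14 = 6
y3 = s (x1 - x3) - y1 mod 53 = 3 * (42 - 6) - 42 = 13

P + Q = (6, 13)


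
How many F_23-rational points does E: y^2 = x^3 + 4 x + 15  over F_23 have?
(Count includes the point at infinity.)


For each x in F_23, count y with y^2 = x^3 + 4 x + 15 mod 23:
  x = 2: RHS = 8, y in [10, 13]  -> 2 point(s)
  x = 3: RHS = 8, y in [10, 13]  -> 2 point(s)
  x = 4: RHS = 3, y in [7, 16]  -> 2 point(s)
  x = 6: RHS = 2, y in [5, 18]  -> 2 point(s)
  x = 7: RHS = 18, y in [8, 15]  -> 2 point(s)
  x = 14: RHS = 9, y in [3, 20]  -> 2 point(s)
  x = 15: RHS = 0, y in [0]  -> 1 point(s)
  x = 16: RHS = 12, y in [9, 14]  -> 2 point(s)
  x = 18: RHS = 8, y in [10, 13]  -> 2 point(s)
  x = 19: RHS = 4, y in [2, 21]  -> 2 point(s)
Affine points: 19. Add the point at infinity: total = 20.

#E(F_23) = 20


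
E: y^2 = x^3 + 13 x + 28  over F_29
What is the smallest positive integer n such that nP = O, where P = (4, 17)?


Compute successive multiples of P until we hit O:
  1P = (4, 17)
  2P = (26, 22)
  3P = (22, 0)
  4P = (26, 7)
  5P = (4, 12)
  6P = O

ord(P) = 6


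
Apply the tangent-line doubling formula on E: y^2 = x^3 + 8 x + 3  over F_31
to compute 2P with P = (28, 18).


Doubling: s = (3 x1^2 + a) / (2 y1)
s = (3*28^2 + 8) / (2*18) mod 31 = 7
x3 = s^2 - 2 x1 mod 31 = 7^2 - 2*28 = 24
y3 = s (x1 - x3) - y1 mod 31 = 7 * (28 - 24) - 18 = 10

2P = (24, 10)


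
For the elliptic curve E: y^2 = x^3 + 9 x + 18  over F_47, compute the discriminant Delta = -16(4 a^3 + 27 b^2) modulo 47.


4 a^3 + 27 b^2 = 4*9^3 + 27*18^2 = 2916 + 8748 = 11664
Delta = -16 * (11664) = -186624
Delta mod 47 = 13

Delta = 13 (mod 47)


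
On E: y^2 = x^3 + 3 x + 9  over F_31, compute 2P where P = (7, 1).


Doubling: s = (3 x1^2 + a) / (2 y1)
s = (3*7^2 + 3) / (2*1) mod 31 = 13
x3 = s^2 - 2 x1 mod 31 = 13^2 - 2*7 = 0
y3 = s (x1 - x3) - y1 mod 31 = 13 * (7 - 0) - 1 = 28

2P = (0, 28)


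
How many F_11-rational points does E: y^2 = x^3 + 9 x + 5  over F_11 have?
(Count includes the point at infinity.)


For each x in F_11, count y with y^2 = x^3 + 9 x + 5 mod 11:
  x = 0: RHS = 5, y in [4, 7]  -> 2 point(s)
  x = 1: RHS = 4, y in [2, 9]  -> 2 point(s)
  x = 2: RHS = 9, y in [3, 8]  -> 2 point(s)
  x = 3: RHS = 4, y in [2, 9]  -> 2 point(s)
  x = 6: RHS = 0, y in [0]  -> 1 point(s)
  x = 7: RHS = 4, y in [2, 9]  -> 2 point(s)
  x = 9: RHS = 1, y in [1, 10]  -> 2 point(s)
Affine points: 13. Add the point at infinity: total = 14.

#E(F_11) = 14


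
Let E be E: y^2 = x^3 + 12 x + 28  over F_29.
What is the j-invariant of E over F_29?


Delta = -16(4 a^3 + 27 b^2) mod 29 = 17
-1728 * (4 a)^3 = -1728 * (4*12)^3 mod 29 = 6
j = 6 * 17^(-1) mod 29 = 14

j = 14 (mod 29)


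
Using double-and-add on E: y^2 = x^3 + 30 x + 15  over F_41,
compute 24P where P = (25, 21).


k = 24 = 11000_2 (binary, LSB first: 00011)
Double-and-add from P = (25, 21):
  bit 0 = 0: acc unchanged = O
  bit 1 = 0: acc unchanged = O
  bit 2 = 0: acc unchanged = O
  bit 3 = 1: acc = O + (37, 6) = (37, 6)
  bit 4 = 1: acc = (37, 6) + (40, 36) = (23, 11)

24P = (23, 11)


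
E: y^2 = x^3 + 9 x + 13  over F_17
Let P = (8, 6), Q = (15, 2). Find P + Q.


P != Q, so use the chord formula.
s = (y2 - y1) / (x2 - x1) = (13) / (7) mod 17 = 14
x3 = s^2 - x1 - x2 mod 17 = 14^2 - 8 - 15 = 3
y3 = s (x1 - x3) - y1 mod 17 = 14 * (8 - 3) - 6 = 13

P + Q = (3, 13)


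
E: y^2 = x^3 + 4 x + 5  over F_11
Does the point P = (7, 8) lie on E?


Check whether y^2 = x^3 + 4 x + 5 (mod 11) for (x, y) = (7, 8).
LHS: y^2 = 8^2 mod 11 = 9
RHS: x^3 + 4 x + 5 = 7^3 + 4*7 + 5 mod 11 = 2
LHS != RHS

No, not on the curve


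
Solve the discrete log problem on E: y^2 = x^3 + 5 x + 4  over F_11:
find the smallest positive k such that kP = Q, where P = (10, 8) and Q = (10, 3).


Enumerate multiples of P until we hit Q = (10, 3):
  1P = (10, 8)
  2P = (5, 0)
  3P = (10, 3)
Match found at i = 3.

k = 3


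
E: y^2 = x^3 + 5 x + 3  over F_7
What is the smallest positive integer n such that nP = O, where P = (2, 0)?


Compute successive multiples of P until we hit O:
  1P = (2, 0)
  2P = O

ord(P) = 2


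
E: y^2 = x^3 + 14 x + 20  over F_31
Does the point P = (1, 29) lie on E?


Check whether y^2 = x^3 + 14 x + 20 (mod 31) for (x, y) = (1, 29).
LHS: y^2 = 29^2 mod 31 = 4
RHS: x^3 + 14 x + 20 = 1^3 + 14*1 + 20 mod 31 = 4
LHS = RHS

Yes, on the curve


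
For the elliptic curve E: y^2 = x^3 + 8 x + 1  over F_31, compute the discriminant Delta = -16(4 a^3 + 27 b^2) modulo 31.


4 a^3 + 27 b^2 = 4*8^3 + 27*1^2 = 2048 + 27 = 2075
Delta = -16 * (2075) = -33200
Delta mod 31 = 1

Delta = 1 (mod 31)


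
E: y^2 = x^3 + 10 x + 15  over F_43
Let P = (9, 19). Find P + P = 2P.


Doubling: s = (3 x1^2 + a) / (2 y1)
s = (3*9^2 + 10) / (2*19) mod 43 = 1
x3 = s^2 - 2 x1 mod 43 = 1^2 - 2*9 = 26
y3 = s (x1 - x3) - y1 mod 43 = 1 * (9 - 26) - 19 = 7

2P = (26, 7)


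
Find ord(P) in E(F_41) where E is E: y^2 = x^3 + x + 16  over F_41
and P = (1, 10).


Compute successive multiples of P until we hit O:
  1P = (1, 10)
  2P = (21, 27)
  3P = (27, 13)
  4P = (36, 38)
  5P = (3, 13)
  6P = (29, 30)
  7P = (9, 37)
  8P = (11, 28)
  ... (continuing to 38P)
  38P = O

ord(P) = 38


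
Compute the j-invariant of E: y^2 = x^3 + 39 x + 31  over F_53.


Delta = -16(4 a^3 + 27 b^2) mod 53 = 24
-1728 * (4 a)^3 = -1728 * (4*39)^3 mod 53 = 16
j = 16 * 24^(-1) mod 53 = 36

j = 36 (mod 53)


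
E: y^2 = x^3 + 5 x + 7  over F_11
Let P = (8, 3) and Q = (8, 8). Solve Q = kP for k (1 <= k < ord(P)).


Enumerate multiples of P until we hit Q = (8, 8):
  1P = (8, 3)
  2P = (10, 1)
  3P = (5, 5)
  4P = (7, 0)
  5P = (5, 6)
  6P = (10, 10)
  7P = (8, 8)
Match found at i = 7.

k = 7


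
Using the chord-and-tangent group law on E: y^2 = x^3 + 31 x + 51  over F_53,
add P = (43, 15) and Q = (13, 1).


P != Q, so use the chord formula.
s = (y2 - y1) / (x2 - x1) = (39) / (23) mod 53 = 4
x3 = s^2 - x1 - x2 mod 53 = 4^2 - 43 - 13 = 13
y3 = s (x1 - x3) - y1 mod 53 = 4 * (43 - 13) - 15 = 52

P + Q = (13, 52)


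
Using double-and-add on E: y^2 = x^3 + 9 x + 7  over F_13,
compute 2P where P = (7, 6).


k = 2 = 10_2 (binary, LSB first: 01)
Double-and-add from P = (7, 6):
  bit 0 = 0: acc unchanged = O
  bit 1 = 1: acc = O + (12, 7) = (12, 7)

2P = (12, 7)


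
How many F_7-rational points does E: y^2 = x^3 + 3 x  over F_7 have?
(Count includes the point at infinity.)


For each x in F_7, count y with y^2 = x^3 + 3 x + 0 mod 7:
  x = 0: RHS = 0, y in [0]  -> 1 point(s)
  x = 1: RHS = 4, y in [2, 5]  -> 2 point(s)
  x = 2: RHS = 0, y in [0]  -> 1 point(s)
  x = 3: RHS = 1, y in [1, 6]  -> 2 point(s)
  x = 5: RHS = 0, y in [0]  -> 1 point(s)
Affine points: 7. Add the point at infinity: total = 8.

#E(F_7) = 8


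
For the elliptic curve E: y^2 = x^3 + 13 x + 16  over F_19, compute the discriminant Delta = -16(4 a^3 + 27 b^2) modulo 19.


4 a^3 + 27 b^2 = 4*13^3 + 27*16^2 = 8788 + 6912 = 15700
Delta = -16 * (15700) = -251200
Delta mod 19 = 18

Delta = 18 (mod 19)


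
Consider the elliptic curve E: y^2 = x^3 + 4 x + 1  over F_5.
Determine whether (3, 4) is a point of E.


Check whether y^2 = x^3 + 4 x + 1 (mod 5) for (x, y) = (3, 4).
LHS: y^2 = 4^2 mod 5 = 1
RHS: x^3 + 4 x + 1 = 3^3 + 4*3 + 1 mod 5 = 0
LHS != RHS

No, not on the curve


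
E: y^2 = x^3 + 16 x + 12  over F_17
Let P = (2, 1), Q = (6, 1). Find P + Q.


P != Q, so use the chord formula.
s = (y2 - y1) / (x2 - x1) = (0) / (4) mod 17 = 0
x3 = s^2 - x1 - x2 mod 17 = 0^2 - 2 - 6 = 9
y3 = s (x1 - x3) - y1 mod 17 = 0 * (2 - 9) - 1 = 16

P + Q = (9, 16)


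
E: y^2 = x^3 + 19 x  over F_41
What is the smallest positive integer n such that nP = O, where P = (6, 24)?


Compute successive multiples of P until we hit O:
  1P = (6, 24)
  2P = (31, 32)
  3P = (35, 11)
  4P = (10, 40)
  5P = (0, 0)
  6P = (10, 1)
  7P = (35, 30)
  8P = (31, 9)
  ... (continuing to 10P)
  10P = O

ord(P) = 10


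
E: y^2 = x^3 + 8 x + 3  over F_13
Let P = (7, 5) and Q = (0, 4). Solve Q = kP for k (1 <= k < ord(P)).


Enumerate multiples of P until we hit Q = (0, 4):
  1P = (7, 5)
  2P = (2, 1)
  3P = (1, 5)
  4P = (5, 8)
  5P = (0, 4)
Match found at i = 5.

k = 5


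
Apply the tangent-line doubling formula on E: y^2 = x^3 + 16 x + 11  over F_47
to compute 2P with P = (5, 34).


Doubling: s = (3 x1^2 + a) / (2 y1)
s = (3*5^2 + 16) / (2*34) mod 47 = 20
x3 = s^2 - 2 x1 mod 47 = 20^2 - 2*5 = 14
y3 = s (x1 - x3) - y1 mod 47 = 20 * (5 - 14) - 34 = 21

2P = (14, 21)


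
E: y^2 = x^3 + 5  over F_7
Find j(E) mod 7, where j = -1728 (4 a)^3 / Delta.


Delta = -16(4 a^3 + 27 b^2) mod 7 = 1
-1728 * (4 a)^3 = -1728 * (4*0)^3 mod 7 = 0
j = 0 * 1^(-1) mod 7 = 0

j = 0 (mod 7)


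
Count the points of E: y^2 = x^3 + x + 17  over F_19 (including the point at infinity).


For each x in F_19, count y with y^2 = x^3 + 1 x + 17 mod 19:
  x = 0: RHS = 17, y in [6, 13]  -> 2 point(s)
  x = 1: RHS = 0, y in [0]  -> 1 point(s)
  x = 3: RHS = 9, y in [3, 16]  -> 2 point(s)
  x = 4: RHS = 9, y in [3, 16]  -> 2 point(s)
  x = 6: RHS = 11, y in [7, 12]  -> 2 point(s)
  x = 7: RHS = 6, y in [5, 14]  -> 2 point(s)
  x = 8: RHS = 5, y in [9, 10]  -> 2 point(s)
  x = 10: RHS = 1, y in [1, 18]  -> 2 point(s)
  x = 12: RHS = 9, y in [3, 16]  -> 2 point(s)
  x = 13: RHS = 4, y in [2, 17]  -> 2 point(s)
  x = 14: RHS = 1, y in [1, 18]  -> 2 point(s)
  x = 15: RHS = 6, y in [5, 14]  -> 2 point(s)
  x = 16: RHS = 6, y in [5, 14]  -> 2 point(s)
  x = 17: RHS = 7, y in [8, 11]  -> 2 point(s)
Affine points: 27. Add the point at infinity: total = 28.

#E(F_19) = 28


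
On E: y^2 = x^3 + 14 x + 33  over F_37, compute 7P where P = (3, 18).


k = 7 = 111_2 (binary, LSB first: 111)
Double-and-add from P = (3, 18):
  bit 0 = 1: acc = O + (3, 18) = (3, 18)
  bit 1 = 1: acc = (3, 18) + (10, 10) = (17, 35)
  bit 2 = 1: acc = (17, 35) + (13, 28) = (17, 2)

7P = (17, 2)


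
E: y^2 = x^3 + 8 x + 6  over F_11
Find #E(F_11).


For each x in F_11, count y with y^2 = x^3 + 8 x + 6 mod 11:
  x = 1: RHS = 4, y in [2, 9]  -> 2 point(s)
  x = 4: RHS = 3, y in [5, 6]  -> 2 point(s)
  x = 7: RHS = 9, y in [3, 8]  -> 2 point(s)
  x = 9: RHS = 4, y in [2, 9]  -> 2 point(s)
Affine points: 8. Add the point at infinity: total = 9.

#E(F_11) = 9


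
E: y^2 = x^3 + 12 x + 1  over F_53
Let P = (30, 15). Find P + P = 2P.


Doubling: s = (3 x1^2 + a) / (2 y1)
s = (3*30^2 + 12) / (2*15) mod 53 = 48
x3 = s^2 - 2 x1 mod 53 = 48^2 - 2*30 = 18
y3 = s (x1 - x3) - y1 mod 53 = 48 * (30 - 18) - 15 = 31

2P = (18, 31)


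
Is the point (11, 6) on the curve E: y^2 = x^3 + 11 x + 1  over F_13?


Check whether y^2 = x^3 + 11 x + 1 (mod 13) for (x, y) = (11, 6).
LHS: y^2 = 6^2 mod 13 = 10
RHS: x^3 + 11 x + 1 = 11^3 + 11*11 + 1 mod 13 = 10
LHS = RHS

Yes, on the curve


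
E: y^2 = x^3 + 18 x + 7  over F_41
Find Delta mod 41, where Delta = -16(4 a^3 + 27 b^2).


4 a^3 + 27 b^2 = 4*18^3 + 27*7^2 = 23328 + 1323 = 24651
Delta = -16 * (24651) = -394416
Delta mod 41 = 4

Delta = 4 (mod 41)


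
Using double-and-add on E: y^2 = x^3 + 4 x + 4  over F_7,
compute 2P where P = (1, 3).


k = 2 = 10_2 (binary, LSB first: 01)
Double-and-add from P = (1, 3):
  bit 0 = 0: acc unchanged = O
  bit 1 = 1: acc = O + (5, 4) = (5, 4)

2P = (5, 4)


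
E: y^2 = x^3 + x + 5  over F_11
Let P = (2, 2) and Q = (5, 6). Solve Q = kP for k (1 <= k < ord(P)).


Enumerate multiples of P until we hit Q = (5, 6):
  1P = (2, 2)
  2P = (10, 5)
  3P = (0, 7)
  4P = (7, 5)
  5P = (5, 5)
  6P = (5, 6)
Match found at i = 6.

k = 6


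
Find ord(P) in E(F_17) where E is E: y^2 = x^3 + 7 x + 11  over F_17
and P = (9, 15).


Compute successive multiples of P until we hit O:
  1P = (9, 15)
  2P = (8, 16)
  3P = (1, 11)
  4P = (3, 5)
  5P = (4, 16)
  6P = (2, 4)
  7P = (5, 1)
  8P = (11, 12)
  ... (continuing to 21P)
  21P = O

ord(P) = 21


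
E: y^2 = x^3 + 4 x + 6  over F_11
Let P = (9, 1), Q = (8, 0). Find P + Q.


P != Q, so use the chord formula.
s = (y2 - y1) / (x2 - x1) = (10) / (10) mod 11 = 1
x3 = s^2 - x1 - x2 mod 11 = 1^2 - 9 - 8 = 6
y3 = s (x1 - x3) - y1 mod 11 = 1 * (9 - 6) - 1 = 2

P + Q = (6, 2)


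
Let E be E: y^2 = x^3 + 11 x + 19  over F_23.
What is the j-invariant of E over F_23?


Delta = -16(4 a^3 + 27 b^2) mod 23 = 19
-1728 * (4 a)^3 = -1728 * (4*11)^3 mod 23 = 1
j = 1 * 19^(-1) mod 23 = 17

j = 17 (mod 23)


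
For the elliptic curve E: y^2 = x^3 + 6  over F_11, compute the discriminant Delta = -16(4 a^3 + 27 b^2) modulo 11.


4 a^3 + 27 b^2 = 4*0^3 + 27*6^2 = 0 + 972 = 972
Delta = -16 * (972) = -15552
Delta mod 11 = 2

Delta = 2 (mod 11)


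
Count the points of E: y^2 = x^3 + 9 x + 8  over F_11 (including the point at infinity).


For each x in F_11, count y with y^2 = x^3 + 9 x + 8 mod 11:
  x = 2: RHS = 1, y in [1, 10]  -> 2 point(s)
  x = 4: RHS = 9, y in [3, 8]  -> 2 point(s)
  x = 6: RHS = 3, y in [5, 6]  -> 2 point(s)
  x = 8: RHS = 9, y in [3, 8]  -> 2 point(s)
  x = 9: RHS = 4, y in [2, 9]  -> 2 point(s)
  x = 10: RHS = 9, y in [3, 8]  -> 2 point(s)
Affine points: 12. Add the point at infinity: total = 13.

#E(F_11) = 13


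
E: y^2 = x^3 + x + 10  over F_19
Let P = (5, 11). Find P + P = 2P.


Doubling: s = (3 x1^2 + a) / (2 y1)
s = (3*5^2 + 1) / (2*11) mod 19 = 0
x3 = s^2 - 2 x1 mod 19 = 0^2 - 2*5 = 9
y3 = s (x1 - x3) - y1 mod 19 = 0 * (5 - 9) - 11 = 8

2P = (9, 8)


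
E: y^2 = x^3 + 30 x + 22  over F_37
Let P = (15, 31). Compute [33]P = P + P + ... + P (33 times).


k = 33 = 100001_2 (binary, LSB first: 100001)
Double-and-add from P = (15, 31):
  bit 0 = 1: acc = O + (15, 31) = (15, 31)
  bit 1 = 0: acc unchanged = (15, 31)
  bit 2 = 0: acc unchanged = (15, 31)
  bit 3 = 0: acc unchanged = (15, 31)
  bit 4 = 0: acc unchanged = (15, 31)
  bit 5 = 1: acc = (15, 31) + (10, 8) = (8, 16)

33P = (8, 16)


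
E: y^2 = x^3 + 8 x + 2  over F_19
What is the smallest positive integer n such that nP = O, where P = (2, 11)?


Compute successive multiples of P until we hit O:
  1P = (2, 11)
  2P = (13, 17)
  3P = (1, 12)
  4P = (17, 4)
  5P = (9, 10)
  6P = (15, 18)
  7P = (6, 0)
  8P = (15, 1)
  ... (continuing to 14P)
  14P = O

ord(P) = 14


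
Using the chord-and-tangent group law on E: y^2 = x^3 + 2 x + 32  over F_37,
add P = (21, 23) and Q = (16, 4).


P != Q, so use the chord formula.
s = (y2 - y1) / (x2 - x1) = (18) / (32) mod 37 = 26
x3 = s^2 - x1 - x2 mod 37 = 26^2 - 21 - 16 = 10
y3 = s (x1 - x3) - y1 mod 37 = 26 * (21 - 10) - 23 = 4

P + Q = (10, 4)


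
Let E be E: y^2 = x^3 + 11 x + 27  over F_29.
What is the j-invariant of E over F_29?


Delta = -16(4 a^3 + 27 b^2) mod 29 = 1
-1728 * (4 a)^3 = -1728 * (4*11)^3 mod 29 = 16
j = 16 * 1^(-1) mod 29 = 16

j = 16 (mod 29)


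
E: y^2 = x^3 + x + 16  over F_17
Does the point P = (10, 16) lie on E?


Check whether y^2 = x^3 + 1 x + 16 (mod 17) for (x, y) = (10, 16).
LHS: y^2 = 16^2 mod 17 = 1
RHS: x^3 + 1 x + 16 = 10^3 + 1*10 + 16 mod 17 = 6
LHS != RHS

No, not on the curve


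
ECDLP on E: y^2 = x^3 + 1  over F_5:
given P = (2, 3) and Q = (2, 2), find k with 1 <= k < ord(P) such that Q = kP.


Enumerate multiples of P until we hit Q = (2, 2):
  1P = (2, 3)
  2P = (0, 1)
  3P = (4, 0)
  4P = (0, 4)
  5P = (2, 2)
Match found at i = 5.

k = 5


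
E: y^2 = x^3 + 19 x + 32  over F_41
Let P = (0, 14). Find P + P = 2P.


Doubling: s = (3 x1^2 + a) / (2 y1)
s = (3*0^2 + 19) / (2*14) mod 41 = 8
x3 = s^2 - 2 x1 mod 41 = 8^2 - 2*0 = 23
y3 = s (x1 - x3) - y1 mod 41 = 8 * (0 - 23) - 14 = 7

2P = (23, 7)


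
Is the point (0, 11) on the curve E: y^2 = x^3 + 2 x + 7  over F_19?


Check whether y^2 = x^3 + 2 x + 7 (mod 19) for (x, y) = (0, 11).
LHS: y^2 = 11^2 mod 19 = 7
RHS: x^3 + 2 x + 7 = 0^3 + 2*0 + 7 mod 19 = 7
LHS = RHS

Yes, on the curve


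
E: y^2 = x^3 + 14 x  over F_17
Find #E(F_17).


For each x in F_17, count y with y^2 = x^3 + 14 x + 0 mod 17:
  x = 0: RHS = 0, y in [0]  -> 1 point(s)
  x = 1: RHS = 15, y in [7, 10]  -> 2 point(s)
  x = 2: RHS = 2, y in [6, 11]  -> 2 point(s)
  x = 3: RHS = 1, y in [1, 16]  -> 2 point(s)
  x = 4: RHS = 1, y in [1, 16]  -> 2 point(s)
  x = 5: RHS = 8, y in [5, 12]  -> 2 point(s)
  x = 7: RHS = 16, y in [4, 13]  -> 2 point(s)
  x = 10: RHS = 1, y in [1, 16]  -> 2 point(s)
  x = 12: RHS = 9, y in [3, 14]  -> 2 point(s)
  x = 13: RHS = 16, y in [4, 13]  -> 2 point(s)
  x = 14: RHS = 16, y in [4, 13]  -> 2 point(s)
  x = 15: RHS = 15, y in [7, 10]  -> 2 point(s)
  x = 16: RHS = 2, y in [6, 11]  -> 2 point(s)
Affine points: 25. Add the point at infinity: total = 26.

#E(F_17) = 26


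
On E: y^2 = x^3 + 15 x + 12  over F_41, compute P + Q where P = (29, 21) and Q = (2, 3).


P != Q, so use the chord formula.
s = (y2 - y1) / (x2 - x1) = (23) / (14) mod 41 = 28
x3 = s^2 - x1 - x2 mod 41 = 28^2 - 29 - 2 = 15
y3 = s (x1 - x3) - y1 mod 41 = 28 * (29 - 15) - 21 = 2

P + Q = (15, 2)


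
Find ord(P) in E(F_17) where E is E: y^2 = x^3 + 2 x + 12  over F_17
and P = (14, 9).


Compute successive multiples of P until we hit O:
  1P = (14, 9)
  2P = (14, 8)
  3P = O

ord(P) = 3


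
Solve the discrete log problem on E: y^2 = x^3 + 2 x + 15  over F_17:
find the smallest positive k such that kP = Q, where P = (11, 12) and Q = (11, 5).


Enumerate multiples of P until we hit Q = (11, 5):
  1P = (11, 12)
  2P = (14, 4)
  3P = (1, 1)
  4P = (4, 11)
  5P = (10, 10)
  6P = (0, 10)
  7P = (8, 4)
  8P = (7, 10)
  9P = (12, 13)
  10P = (12, 4)
  11P = (7, 7)
  12P = (8, 13)
  13P = (0, 7)
  14P = (10, 7)
  15P = (4, 6)
  16P = (1, 16)
  17P = (14, 13)
  18P = (11, 5)
Match found at i = 18.

k = 18


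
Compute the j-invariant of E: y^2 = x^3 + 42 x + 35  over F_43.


Delta = -16(4 a^3 + 27 b^2) mod 43 = 22
-1728 * (4 a)^3 = -1728 * (4*42)^3 mod 43 = 39
j = 39 * 22^(-1) mod 43 = 35

j = 35 (mod 43)


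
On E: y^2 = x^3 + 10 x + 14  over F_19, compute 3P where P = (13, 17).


k = 3 = 11_2 (binary, LSB first: 11)
Double-and-add from P = (13, 17):
  bit 0 = 1: acc = O + (13, 17) = (13, 17)
  bit 1 = 1: acc = (13, 17) + (13, 2) = O

3P = O


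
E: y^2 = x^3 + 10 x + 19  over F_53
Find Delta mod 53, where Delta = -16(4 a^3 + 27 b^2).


4 a^3 + 27 b^2 = 4*10^3 + 27*19^2 = 4000 + 9747 = 13747
Delta = -16 * (13747) = -219952
Delta mod 53 = 51

Delta = 51 (mod 53)


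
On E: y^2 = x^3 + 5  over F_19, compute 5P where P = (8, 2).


k = 5 = 101_2 (binary, LSB first: 101)
Double-and-add from P = (8, 2):
  bit 0 = 1: acc = O + (8, 2) = (8, 2)
  bit 1 = 0: acc unchanged = (8, 2)
  bit 2 = 1: acc = (8, 2) + (8, 2) = (8, 17)

5P = (8, 17)


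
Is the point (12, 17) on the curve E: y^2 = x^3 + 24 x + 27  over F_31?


Check whether y^2 = x^3 + 24 x + 27 (mod 31) for (x, y) = (12, 17).
LHS: y^2 = 17^2 mod 31 = 10
RHS: x^3 + 24 x + 27 = 12^3 + 24*12 + 27 mod 31 = 28
LHS != RHS

No, not on the curve


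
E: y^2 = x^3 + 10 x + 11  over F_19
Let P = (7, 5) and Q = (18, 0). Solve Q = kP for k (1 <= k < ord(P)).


Enumerate multiples of P until we hit Q = (18, 0):
  1P = (7, 5)
  2P = (10, 3)
  3P = (13, 18)
  4P = (0, 7)
  5P = (2, 18)
  6P = (16, 7)
  7P = (12, 15)
  8P = (4, 1)
  9P = (14, 11)
  10P = (3, 12)
  11P = (18, 0)
Match found at i = 11.

k = 11


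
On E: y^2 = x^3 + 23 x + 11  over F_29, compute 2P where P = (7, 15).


Doubling: s = (3 x1^2 + a) / (2 y1)
s = (3*7^2 + 23) / (2*15) mod 29 = 25
x3 = s^2 - 2 x1 mod 29 = 25^2 - 2*7 = 2
y3 = s (x1 - x3) - y1 mod 29 = 25 * (7 - 2) - 15 = 23

2P = (2, 23)


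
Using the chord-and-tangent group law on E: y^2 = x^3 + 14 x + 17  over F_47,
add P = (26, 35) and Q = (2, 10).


P != Q, so use the chord formula.
s = (y2 - y1) / (x2 - x1) = (22) / (23) mod 47 = 3
x3 = s^2 - x1 - x2 mod 47 = 3^2 - 26 - 2 = 28
y3 = s (x1 - x3) - y1 mod 47 = 3 * (26 - 28) - 35 = 6

P + Q = (28, 6)


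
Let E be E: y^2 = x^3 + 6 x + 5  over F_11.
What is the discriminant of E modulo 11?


4 a^3 + 27 b^2 = 4*6^3 + 27*5^2 = 864 + 675 = 1539
Delta = -16 * (1539) = -24624
Delta mod 11 = 5

Delta = 5 (mod 11)


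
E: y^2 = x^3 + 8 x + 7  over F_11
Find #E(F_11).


For each x in F_11, count y with y^2 = x^3 + 8 x + 7 mod 11:
  x = 1: RHS = 5, y in [4, 7]  -> 2 point(s)
  x = 2: RHS = 9, y in [3, 8]  -> 2 point(s)
  x = 3: RHS = 3, y in [5, 6]  -> 2 point(s)
  x = 4: RHS = 4, y in [2, 9]  -> 2 point(s)
  x = 8: RHS = 0, y in [0]  -> 1 point(s)
  x = 9: RHS = 5, y in [4, 7]  -> 2 point(s)
  x = 10: RHS = 9, y in [3, 8]  -> 2 point(s)
Affine points: 13. Add the point at infinity: total = 14.

#E(F_11) = 14


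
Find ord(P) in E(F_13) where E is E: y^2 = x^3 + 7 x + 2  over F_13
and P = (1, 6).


Compute successive multiples of P until we hit O:
  1P = (1, 6)
  2P = (7, 2)
  3P = (4, 9)
  4P = (9, 12)
  5P = (6, 0)
  6P = (9, 1)
  7P = (4, 4)
  8P = (7, 11)
  ... (continuing to 10P)
  10P = O

ord(P) = 10


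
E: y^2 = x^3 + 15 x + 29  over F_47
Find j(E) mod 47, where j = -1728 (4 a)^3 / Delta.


Delta = -16(4 a^3 + 27 b^2) mod 47 = 10
-1728 * (4 a)^3 = -1728 * (4*15)^3 mod 47 = 9
j = 9 * 10^(-1) mod 47 = 15

j = 15 (mod 47)


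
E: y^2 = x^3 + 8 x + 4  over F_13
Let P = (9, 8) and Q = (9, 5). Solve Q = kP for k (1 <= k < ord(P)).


Enumerate multiples of P until we hit Q = (9, 5):
  1P = (9, 8)
  2P = (4, 3)
  3P = (1, 0)
  4P = (4, 10)
  5P = (9, 5)
Match found at i = 5.

k = 5


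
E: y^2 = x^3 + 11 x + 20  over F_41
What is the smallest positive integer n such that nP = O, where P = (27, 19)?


Compute successive multiples of P until we hit O:
  1P = (27, 19)
  2P = (20, 32)
  3P = (10, 8)
  4P = (3, 11)
  5P = (2, 3)
  6P = (13, 8)
  7P = (24, 39)
  8P = (39, 20)
  ... (continuing to 50P)
  50P = O

ord(P) = 50


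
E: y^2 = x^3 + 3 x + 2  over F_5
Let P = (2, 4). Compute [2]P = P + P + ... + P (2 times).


k = 2 = 10_2 (binary, LSB first: 01)
Double-and-add from P = (2, 4):
  bit 0 = 0: acc unchanged = O
  bit 1 = 1: acc = O + (1, 1) = (1, 1)

2P = (1, 1)


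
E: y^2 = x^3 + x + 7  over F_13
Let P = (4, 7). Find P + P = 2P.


Doubling: s = (3 x1^2 + a) / (2 y1)
s = (3*4^2 + 1) / (2*7) mod 13 = 10
x3 = s^2 - 2 x1 mod 13 = 10^2 - 2*4 = 1
y3 = s (x1 - x3) - y1 mod 13 = 10 * (4 - 1) - 7 = 10

2P = (1, 10)


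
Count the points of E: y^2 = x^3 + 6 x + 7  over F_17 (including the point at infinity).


For each x in F_17, count y with y^2 = x^3 + 6 x + 7 mod 17:
  x = 3: RHS = 1, y in [1, 16]  -> 2 point(s)
  x = 5: RHS = 9, y in [3, 14]  -> 2 point(s)
  x = 6: RHS = 4, y in [2, 15]  -> 2 point(s)
  x = 7: RHS = 1, y in [1, 16]  -> 2 point(s)
  x = 9: RHS = 8, y in [5, 12]  -> 2 point(s)
  x = 10: RHS = 13, y in [8, 9]  -> 2 point(s)
  x = 13: RHS = 4, y in [2, 15]  -> 2 point(s)
  x = 14: RHS = 13, y in [8, 9]  -> 2 point(s)
  x = 15: RHS = 4, y in [2, 15]  -> 2 point(s)
  x = 16: RHS = 0, y in [0]  -> 1 point(s)
Affine points: 19. Add the point at infinity: total = 20.

#E(F_17) = 20


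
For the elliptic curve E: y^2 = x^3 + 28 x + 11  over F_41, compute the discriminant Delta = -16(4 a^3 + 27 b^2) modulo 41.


4 a^3 + 27 b^2 = 4*28^3 + 27*11^2 = 87808 + 3267 = 91075
Delta = -16 * (91075) = -1457200
Delta mod 41 = 22

Delta = 22 (mod 41)


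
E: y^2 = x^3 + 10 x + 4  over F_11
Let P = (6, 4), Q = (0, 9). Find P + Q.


P != Q, so use the chord formula.
s = (y2 - y1) / (x2 - x1) = (5) / (5) mod 11 = 1
x3 = s^2 - x1 - x2 mod 11 = 1^2 - 6 - 0 = 6
y3 = s (x1 - x3) - y1 mod 11 = 1 * (6 - 6) - 4 = 7

P + Q = (6, 7)
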